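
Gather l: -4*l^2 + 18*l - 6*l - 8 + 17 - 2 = -4*l^2 + 12*l + 7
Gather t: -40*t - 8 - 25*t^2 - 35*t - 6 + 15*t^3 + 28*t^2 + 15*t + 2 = 15*t^3 + 3*t^2 - 60*t - 12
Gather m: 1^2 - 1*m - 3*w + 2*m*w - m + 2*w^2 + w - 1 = m*(2*w - 2) + 2*w^2 - 2*w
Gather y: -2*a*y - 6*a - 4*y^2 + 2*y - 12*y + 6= -6*a - 4*y^2 + y*(-2*a - 10) + 6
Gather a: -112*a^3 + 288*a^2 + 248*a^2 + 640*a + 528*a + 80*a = -112*a^3 + 536*a^2 + 1248*a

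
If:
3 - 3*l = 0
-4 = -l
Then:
No Solution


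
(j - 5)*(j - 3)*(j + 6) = j^3 - 2*j^2 - 33*j + 90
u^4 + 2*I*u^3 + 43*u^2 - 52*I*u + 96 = (u - 4*I)*(u - 3*I)*(u + I)*(u + 8*I)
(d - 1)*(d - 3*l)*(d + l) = d^3 - 2*d^2*l - d^2 - 3*d*l^2 + 2*d*l + 3*l^2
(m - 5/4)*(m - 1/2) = m^2 - 7*m/4 + 5/8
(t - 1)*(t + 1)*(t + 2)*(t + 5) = t^4 + 7*t^3 + 9*t^2 - 7*t - 10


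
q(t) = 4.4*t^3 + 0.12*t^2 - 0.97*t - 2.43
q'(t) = 13.2*t^2 + 0.24*t - 0.97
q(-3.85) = -248.01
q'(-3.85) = 193.76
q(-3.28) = -153.22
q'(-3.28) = 140.25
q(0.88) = -0.19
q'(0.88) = 9.46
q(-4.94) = -525.15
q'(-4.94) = 319.97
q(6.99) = 1499.39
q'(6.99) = 645.66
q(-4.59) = -420.94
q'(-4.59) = 276.03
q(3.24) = 145.34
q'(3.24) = 138.38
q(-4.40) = -370.65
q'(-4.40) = 253.53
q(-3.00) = -117.24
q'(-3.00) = 117.11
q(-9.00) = -3191.58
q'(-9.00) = 1066.07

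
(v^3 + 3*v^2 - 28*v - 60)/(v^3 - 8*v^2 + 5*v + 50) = (v + 6)/(v - 5)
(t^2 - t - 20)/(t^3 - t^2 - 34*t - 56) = (t - 5)/(t^2 - 5*t - 14)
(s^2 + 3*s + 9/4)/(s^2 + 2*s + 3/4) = (2*s + 3)/(2*s + 1)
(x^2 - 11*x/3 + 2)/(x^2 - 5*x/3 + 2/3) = (x - 3)/(x - 1)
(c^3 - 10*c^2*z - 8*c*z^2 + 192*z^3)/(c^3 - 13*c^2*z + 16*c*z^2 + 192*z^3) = (-c^2 + 2*c*z + 24*z^2)/(-c^2 + 5*c*z + 24*z^2)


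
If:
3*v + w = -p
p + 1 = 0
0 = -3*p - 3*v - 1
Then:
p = -1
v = 2/3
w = -1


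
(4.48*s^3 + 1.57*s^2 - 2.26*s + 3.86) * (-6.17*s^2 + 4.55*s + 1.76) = -27.6416*s^5 + 10.6971*s^4 + 28.9725*s^3 - 31.336*s^2 + 13.5854*s + 6.7936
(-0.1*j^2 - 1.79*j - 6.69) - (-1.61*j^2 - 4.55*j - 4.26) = 1.51*j^2 + 2.76*j - 2.43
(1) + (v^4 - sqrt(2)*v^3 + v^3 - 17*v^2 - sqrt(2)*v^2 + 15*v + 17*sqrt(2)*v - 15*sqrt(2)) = v^4 - sqrt(2)*v^3 + v^3 - 17*v^2 - sqrt(2)*v^2 + 15*v + 17*sqrt(2)*v - 15*sqrt(2) + 1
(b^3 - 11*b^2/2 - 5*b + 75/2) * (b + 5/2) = b^4 - 3*b^3 - 75*b^2/4 + 25*b + 375/4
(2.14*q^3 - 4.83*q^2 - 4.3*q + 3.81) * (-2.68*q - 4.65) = -5.7352*q^4 + 2.9934*q^3 + 33.9835*q^2 + 9.7842*q - 17.7165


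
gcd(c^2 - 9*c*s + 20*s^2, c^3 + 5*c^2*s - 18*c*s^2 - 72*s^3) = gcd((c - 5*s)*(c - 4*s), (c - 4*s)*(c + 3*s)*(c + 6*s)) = -c + 4*s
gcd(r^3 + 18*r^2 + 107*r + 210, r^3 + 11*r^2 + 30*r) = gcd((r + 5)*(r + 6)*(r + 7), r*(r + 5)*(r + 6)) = r^2 + 11*r + 30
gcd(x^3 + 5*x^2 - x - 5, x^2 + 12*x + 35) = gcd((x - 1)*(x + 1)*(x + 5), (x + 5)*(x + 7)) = x + 5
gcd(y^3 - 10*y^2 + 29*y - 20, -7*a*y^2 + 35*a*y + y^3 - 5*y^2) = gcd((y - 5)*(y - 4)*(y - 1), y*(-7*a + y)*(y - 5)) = y - 5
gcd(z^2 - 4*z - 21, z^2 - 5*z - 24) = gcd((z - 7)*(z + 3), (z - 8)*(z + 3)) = z + 3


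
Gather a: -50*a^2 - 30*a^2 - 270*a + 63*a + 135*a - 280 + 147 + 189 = -80*a^2 - 72*a + 56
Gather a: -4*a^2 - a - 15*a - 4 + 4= -4*a^2 - 16*a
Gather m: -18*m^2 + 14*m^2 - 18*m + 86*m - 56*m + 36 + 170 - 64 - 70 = -4*m^2 + 12*m + 72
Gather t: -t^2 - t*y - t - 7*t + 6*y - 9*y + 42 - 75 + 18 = -t^2 + t*(-y - 8) - 3*y - 15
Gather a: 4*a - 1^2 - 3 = 4*a - 4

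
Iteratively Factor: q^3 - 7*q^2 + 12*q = (q - 4)*(q^2 - 3*q) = q*(q - 4)*(q - 3)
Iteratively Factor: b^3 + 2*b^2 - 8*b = (b)*(b^2 + 2*b - 8) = b*(b - 2)*(b + 4)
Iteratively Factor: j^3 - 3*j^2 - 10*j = (j - 5)*(j^2 + 2*j) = j*(j - 5)*(j + 2)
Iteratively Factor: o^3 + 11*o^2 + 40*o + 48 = (o + 4)*(o^2 + 7*o + 12) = (o + 4)^2*(o + 3)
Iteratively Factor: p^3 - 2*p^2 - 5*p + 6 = (p + 2)*(p^2 - 4*p + 3) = (p - 1)*(p + 2)*(p - 3)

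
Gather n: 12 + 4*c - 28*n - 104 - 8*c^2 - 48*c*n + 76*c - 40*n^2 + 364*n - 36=-8*c^2 + 80*c - 40*n^2 + n*(336 - 48*c) - 128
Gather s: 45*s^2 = 45*s^2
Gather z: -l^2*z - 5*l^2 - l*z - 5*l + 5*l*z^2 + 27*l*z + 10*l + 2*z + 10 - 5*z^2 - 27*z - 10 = -5*l^2 + 5*l + z^2*(5*l - 5) + z*(-l^2 + 26*l - 25)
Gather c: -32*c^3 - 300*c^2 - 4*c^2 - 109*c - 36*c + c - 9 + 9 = -32*c^3 - 304*c^2 - 144*c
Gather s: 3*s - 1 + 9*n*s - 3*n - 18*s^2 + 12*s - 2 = -3*n - 18*s^2 + s*(9*n + 15) - 3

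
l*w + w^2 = w*(l + w)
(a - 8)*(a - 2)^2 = a^3 - 12*a^2 + 36*a - 32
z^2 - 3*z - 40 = (z - 8)*(z + 5)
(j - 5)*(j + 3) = j^2 - 2*j - 15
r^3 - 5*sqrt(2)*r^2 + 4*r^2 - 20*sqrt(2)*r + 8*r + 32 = (r + 4)*(r - 4*sqrt(2))*(r - sqrt(2))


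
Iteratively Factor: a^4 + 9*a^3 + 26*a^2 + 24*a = (a + 2)*(a^3 + 7*a^2 + 12*a) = a*(a + 2)*(a^2 + 7*a + 12) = a*(a + 2)*(a + 4)*(a + 3)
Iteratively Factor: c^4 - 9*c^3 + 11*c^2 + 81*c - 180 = (c - 4)*(c^3 - 5*c^2 - 9*c + 45) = (c - 5)*(c - 4)*(c^2 - 9) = (c - 5)*(c - 4)*(c + 3)*(c - 3)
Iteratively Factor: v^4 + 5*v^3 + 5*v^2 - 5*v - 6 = (v + 1)*(v^3 + 4*v^2 + v - 6) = (v - 1)*(v + 1)*(v^2 + 5*v + 6) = (v - 1)*(v + 1)*(v + 2)*(v + 3)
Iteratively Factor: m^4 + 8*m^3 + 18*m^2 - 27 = (m + 3)*(m^3 + 5*m^2 + 3*m - 9) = (m + 3)^2*(m^2 + 2*m - 3) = (m - 1)*(m + 3)^2*(m + 3)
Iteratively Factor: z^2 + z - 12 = (z - 3)*(z + 4)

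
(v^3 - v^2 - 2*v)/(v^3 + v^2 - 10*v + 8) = v*(v + 1)/(v^2 + 3*v - 4)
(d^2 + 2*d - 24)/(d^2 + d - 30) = (d - 4)/(d - 5)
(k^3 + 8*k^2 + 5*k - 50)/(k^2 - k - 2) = (k^2 + 10*k + 25)/(k + 1)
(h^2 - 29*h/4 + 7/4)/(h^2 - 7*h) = (h - 1/4)/h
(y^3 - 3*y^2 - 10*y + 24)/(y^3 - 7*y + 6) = (y - 4)/(y - 1)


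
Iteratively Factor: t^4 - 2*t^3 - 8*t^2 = (t + 2)*(t^3 - 4*t^2) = t*(t + 2)*(t^2 - 4*t) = t*(t - 4)*(t + 2)*(t)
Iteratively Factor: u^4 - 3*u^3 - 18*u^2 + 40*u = (u - 2)*(u^3 - u^2 - 20*u) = (u - 2)*(u + 4)*(u^2 - 5*u) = (u - 5)*(u - 2)*(u + 4)*(u)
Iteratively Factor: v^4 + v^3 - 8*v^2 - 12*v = (v + 2)*(v^3 - v^2 - 6*v) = (v + 2)^2*(v^2 - 3*v) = (v - 3)*(v + 2)^2*(v)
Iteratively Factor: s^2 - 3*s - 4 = (s - 4)*(s + 1)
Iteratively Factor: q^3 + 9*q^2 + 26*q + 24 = (q + 2)*(q^2 + 7*q + 12) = (q + 2)*(q + 4)*(q + 3)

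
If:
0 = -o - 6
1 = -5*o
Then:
No Solution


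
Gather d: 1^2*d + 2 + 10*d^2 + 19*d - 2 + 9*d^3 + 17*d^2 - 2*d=9*d^3 + 27*d^2 + 18*d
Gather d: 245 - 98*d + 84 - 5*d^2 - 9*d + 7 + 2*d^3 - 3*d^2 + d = 2*d^3 - 8*d^2 - 106*d + 336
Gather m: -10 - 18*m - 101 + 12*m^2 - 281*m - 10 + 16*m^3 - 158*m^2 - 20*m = 16*m^3 - 146*m^2 - 319*m - 121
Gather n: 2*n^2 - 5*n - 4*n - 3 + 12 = 2*n^2 - 9*n + 9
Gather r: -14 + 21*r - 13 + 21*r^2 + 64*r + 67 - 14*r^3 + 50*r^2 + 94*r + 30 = -14*r^3 + 71*r^2 + 179*r + 70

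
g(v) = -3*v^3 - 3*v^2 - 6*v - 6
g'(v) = -9*v^2 - 6*v - 6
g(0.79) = -14.09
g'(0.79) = -16.36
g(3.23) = -157.77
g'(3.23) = -119.28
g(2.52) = -88.18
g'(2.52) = -78.27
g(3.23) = -157.77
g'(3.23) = -119.28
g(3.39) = -177.69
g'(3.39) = -129.77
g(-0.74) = -1.99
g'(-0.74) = -6.49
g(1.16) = -21.68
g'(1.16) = -25.07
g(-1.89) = 14.88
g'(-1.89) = -26.81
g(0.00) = -6.00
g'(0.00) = -6.00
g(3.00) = -132.00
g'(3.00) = -105.00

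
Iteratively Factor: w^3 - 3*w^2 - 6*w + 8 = (w - 1)*(w^2 - 2*w - 8) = (w - 4)*(w - 1)*(w + 2)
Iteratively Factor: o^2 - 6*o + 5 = (o - 1)*(o - 5)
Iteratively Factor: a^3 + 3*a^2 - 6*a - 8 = (a + 1)*(a^2 + 2*a - 8) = (a + 1)*(a + 4)*(a - 2)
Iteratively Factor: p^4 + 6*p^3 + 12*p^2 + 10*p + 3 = (p + 3)*(p^3 + 3*p^2 + 3*p + 1) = (p + 1)*(p + 3)*(p^2 + 2*p + 1) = (p + 1)^2*(p + 3)*(p + 1)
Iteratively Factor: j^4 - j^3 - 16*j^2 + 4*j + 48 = (j - 4)*(j^3 + 3*j^2 - 4*j - 12) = (j - 4)*(j + 2)*(j^2 + j - 6) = (j - 4)*(j - 2)*(j + 2)*(j + 3)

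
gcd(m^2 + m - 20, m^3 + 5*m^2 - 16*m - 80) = m^2 + m - 20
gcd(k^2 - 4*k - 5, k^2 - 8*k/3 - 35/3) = k - 5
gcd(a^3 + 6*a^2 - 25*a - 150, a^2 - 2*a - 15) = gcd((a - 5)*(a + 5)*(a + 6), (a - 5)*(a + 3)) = a - 5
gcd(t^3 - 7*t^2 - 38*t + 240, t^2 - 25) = t - 5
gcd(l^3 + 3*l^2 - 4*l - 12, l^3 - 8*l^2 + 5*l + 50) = l + 2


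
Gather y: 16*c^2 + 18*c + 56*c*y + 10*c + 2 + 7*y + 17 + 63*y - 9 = 16*c^2 + 28*c + y*(56*c + 70) + 10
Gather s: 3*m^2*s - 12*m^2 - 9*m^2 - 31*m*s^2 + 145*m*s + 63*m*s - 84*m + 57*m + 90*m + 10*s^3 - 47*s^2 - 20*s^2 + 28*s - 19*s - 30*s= -21*m^2 + 63*m + 10*s^3 + s^2*(-31*m - 67) + s*(3*m^2 + 208*m - 21)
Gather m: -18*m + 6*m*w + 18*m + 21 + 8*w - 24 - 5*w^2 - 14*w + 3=6*m*w - 5*w^2 - 6*w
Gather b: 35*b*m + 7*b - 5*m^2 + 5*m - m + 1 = b*(35*m + 7) - 5*m^2 + 4*m + 1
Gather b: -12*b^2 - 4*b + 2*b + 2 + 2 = -12*b^2 - 2*b + 4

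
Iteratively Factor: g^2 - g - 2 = (g + 1)*(g - 2)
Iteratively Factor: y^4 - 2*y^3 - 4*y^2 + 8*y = (y - 2)*(y^3 - 4*y) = (y - 2)*(y + 2)*(y^2 - 2*y) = (y - 2)^2*(y + 2)*(y)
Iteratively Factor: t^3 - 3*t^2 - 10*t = (t)*(t^2 - 3*t - 10) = t*(t - 5)*(t + 2)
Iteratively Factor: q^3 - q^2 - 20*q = (q + 4)*(q^2 - 5*q) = q*(q + 4)*(q - 5)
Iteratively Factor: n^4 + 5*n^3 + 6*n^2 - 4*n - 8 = (n - 1)*(n^3 + 6*n^2 + 12*n + 8) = (n - 1)*(n + 2)*(n^2 + 4*n + 4) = (n - 1)*(n + 2)^2*(n + 2)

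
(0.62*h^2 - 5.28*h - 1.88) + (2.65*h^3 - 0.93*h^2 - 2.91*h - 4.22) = 2.65*h^3 - 0.31*h^2 - 8.19*h - 6.1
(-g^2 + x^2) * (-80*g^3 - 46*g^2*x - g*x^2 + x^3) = 80*g^5 + 46*g^4*x - 79*g^3*x^2 - 47*g^2*x^3 - g*x^4 + x^5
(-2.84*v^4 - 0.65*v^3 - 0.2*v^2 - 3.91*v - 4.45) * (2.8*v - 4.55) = -7.952*v^5 + 11.102*v^4 + 2.3975*v^3 - 10.038*v^2 + 5.3305*v + 20.2475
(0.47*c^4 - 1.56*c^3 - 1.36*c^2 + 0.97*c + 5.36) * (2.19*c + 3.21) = 1.0293*c^5 - 1.9077*c^4 - 7.986*c^3 - 2.2413*c^2 + 14.8521*c + 17.2056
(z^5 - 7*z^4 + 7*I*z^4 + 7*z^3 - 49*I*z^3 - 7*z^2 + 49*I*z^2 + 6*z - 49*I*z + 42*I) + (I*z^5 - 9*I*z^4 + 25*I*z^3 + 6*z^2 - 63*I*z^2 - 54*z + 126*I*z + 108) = z^5 + I*z^5 - 7*z^4 - 2*I*z^4 + 7*z^3 - 24*I*z^3 - z^2 - 14*I*z^2 - 48*z + 77*I*z + 108 + 42*I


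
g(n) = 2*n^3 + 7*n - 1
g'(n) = 6*n^2 + 7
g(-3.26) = -93.11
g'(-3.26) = 70.77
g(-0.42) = -4.09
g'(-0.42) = 8.06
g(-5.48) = -368.49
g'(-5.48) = 187.18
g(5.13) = 304.92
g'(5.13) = 164.90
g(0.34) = 1.46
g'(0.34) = 7.69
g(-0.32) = -3.31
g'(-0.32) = 7.61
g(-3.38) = -101.89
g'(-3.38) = 75.55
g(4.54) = 217.93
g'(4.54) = 130.67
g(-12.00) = -3541.00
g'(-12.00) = 871.00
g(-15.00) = -6856.00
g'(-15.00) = 1357.00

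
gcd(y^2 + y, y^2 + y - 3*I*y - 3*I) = y + 1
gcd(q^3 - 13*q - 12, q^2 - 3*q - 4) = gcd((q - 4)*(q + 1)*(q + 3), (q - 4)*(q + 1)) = q^2 - 3*q - 4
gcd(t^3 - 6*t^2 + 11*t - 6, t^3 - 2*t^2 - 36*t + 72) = t - 2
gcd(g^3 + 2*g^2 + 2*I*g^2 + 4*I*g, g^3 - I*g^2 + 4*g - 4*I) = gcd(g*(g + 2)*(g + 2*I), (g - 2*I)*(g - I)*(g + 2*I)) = g + 2*I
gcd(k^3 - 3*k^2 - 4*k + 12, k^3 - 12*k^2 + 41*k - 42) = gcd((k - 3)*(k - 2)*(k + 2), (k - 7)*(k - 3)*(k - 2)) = k^2 - 5*k + 6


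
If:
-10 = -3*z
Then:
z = 10/3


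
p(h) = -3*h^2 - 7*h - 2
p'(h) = -6*h - 7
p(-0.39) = 0.27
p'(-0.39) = -4.66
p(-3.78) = -18.41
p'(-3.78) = 15.68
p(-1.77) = 0.99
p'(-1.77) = 3.62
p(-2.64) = -4.43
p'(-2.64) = 8.84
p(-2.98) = -7.78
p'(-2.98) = 10.88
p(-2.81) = -6.02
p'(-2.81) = 9.86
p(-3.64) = -16.27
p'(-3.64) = 14.84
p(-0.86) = 1.80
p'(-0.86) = -1.84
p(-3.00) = -8.00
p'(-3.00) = 11.00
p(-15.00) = -572.00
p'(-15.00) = 83.00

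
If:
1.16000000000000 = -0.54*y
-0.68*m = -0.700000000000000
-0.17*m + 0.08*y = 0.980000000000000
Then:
No Solution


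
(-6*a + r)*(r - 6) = -6*a*r + 36*a + r^2 - 6*r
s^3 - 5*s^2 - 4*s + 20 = (s - 5)*(s - 2)*(s + 2)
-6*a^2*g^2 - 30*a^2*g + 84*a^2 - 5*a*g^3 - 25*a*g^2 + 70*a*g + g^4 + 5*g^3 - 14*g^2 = (-6*a + g)*(a + g)*(g - 2)*(g + 7)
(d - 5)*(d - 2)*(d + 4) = d^3 - 3*d^2 - 18*d + 40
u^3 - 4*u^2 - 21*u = u*(u - 7)*(u + 3)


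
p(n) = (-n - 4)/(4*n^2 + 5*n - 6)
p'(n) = (-8*n - 5)*(-n - 4)/(4*n^2 + 5*n - 6)^2 - 1/(4*n^2 + 5*n - 6)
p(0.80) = -8.57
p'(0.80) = 172.70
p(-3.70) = -0.01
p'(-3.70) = -0.04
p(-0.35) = 0.50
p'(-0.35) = 0.29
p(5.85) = -0.06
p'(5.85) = 0.01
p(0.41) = 1.35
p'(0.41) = 3.70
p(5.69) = -0.06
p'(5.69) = 0.01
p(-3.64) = -0.01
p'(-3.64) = -0.05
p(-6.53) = 0.02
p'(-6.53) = -0.00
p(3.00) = -0.16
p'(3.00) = 0.08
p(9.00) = -0.04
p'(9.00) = 0.00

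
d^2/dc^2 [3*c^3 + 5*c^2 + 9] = 18*c + 10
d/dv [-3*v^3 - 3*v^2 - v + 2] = -9*v^2 - 6*v - 1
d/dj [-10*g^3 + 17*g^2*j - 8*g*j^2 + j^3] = 17*g^2 - 16*g*j + 3*j^2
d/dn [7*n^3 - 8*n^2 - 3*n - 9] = 21*n^2 - 16*n - 3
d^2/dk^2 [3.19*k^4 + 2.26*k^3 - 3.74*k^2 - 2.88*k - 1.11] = 38.28*k^2 + 13.56*k - 7.48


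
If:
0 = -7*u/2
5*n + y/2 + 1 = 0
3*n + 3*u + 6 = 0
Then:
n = -2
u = 0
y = 18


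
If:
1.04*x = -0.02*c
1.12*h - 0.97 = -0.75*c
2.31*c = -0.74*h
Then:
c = -0.35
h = 1.10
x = 0.01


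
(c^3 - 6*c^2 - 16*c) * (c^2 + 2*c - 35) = c^5 - 4*c^4 - 63*c^3 + 178*c^2 + 560*c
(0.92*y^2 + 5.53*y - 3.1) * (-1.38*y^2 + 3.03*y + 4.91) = -1.2696*y^4 - 4.8438*y^3 + 25.5511*y^2 + 17.7593*y - 15.221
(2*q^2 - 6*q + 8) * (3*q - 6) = 6*q^3 - 30*q^2 + 60*q - 48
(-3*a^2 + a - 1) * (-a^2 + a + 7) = 3*a^4 - 4*a^3 - 19*a^2 + 6*a - 7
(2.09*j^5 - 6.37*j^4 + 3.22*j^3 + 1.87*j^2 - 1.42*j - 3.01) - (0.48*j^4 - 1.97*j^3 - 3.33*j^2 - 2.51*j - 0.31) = 2.09*j^5 - 6.85*j^4 + 5.19*j^3 + 5.2*j^2 + 1.09*j - 2.7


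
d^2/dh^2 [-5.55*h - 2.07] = 0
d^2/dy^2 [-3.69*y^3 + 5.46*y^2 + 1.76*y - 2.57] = 10.92 - 22.14*y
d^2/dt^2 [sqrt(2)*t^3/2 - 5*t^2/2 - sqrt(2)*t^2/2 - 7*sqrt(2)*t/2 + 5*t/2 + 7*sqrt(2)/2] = 3*sqrt(2)*t - 5 - sqrt(2)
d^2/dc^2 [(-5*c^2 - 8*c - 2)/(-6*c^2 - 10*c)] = (-3*c^3 + 54*c^2 + 90*c + 50)/(c^3*(27*c^3 + 135*c^2 + 225*c + 125))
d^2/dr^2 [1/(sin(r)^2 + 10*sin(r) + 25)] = 2*(5*sin(r) + cos(2*r) + 2)/(sin(r) + 5)^4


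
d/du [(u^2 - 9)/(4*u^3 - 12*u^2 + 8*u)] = (-u^4 + 29*u^2 - 54*u + 18)/(4*u^2*(u^4 - 6*u^3 + 13*u^2 - 12*u + 4))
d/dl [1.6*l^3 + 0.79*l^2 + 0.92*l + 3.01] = 4.8*l^2 + 1.58*l + 0.92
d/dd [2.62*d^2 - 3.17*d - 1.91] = 5.24*d - 3.17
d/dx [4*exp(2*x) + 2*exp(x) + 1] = (8*exp(x) + 2)*exp(x)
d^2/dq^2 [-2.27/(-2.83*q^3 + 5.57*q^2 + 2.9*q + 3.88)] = ((25.2878 - 38.5446*q)*(-2.83*q^3 + 5.57*q^2 + 2.9*q + 3.88) - 2.27*(-16.98*q^2 + 22.28*q + 5.8)*(-8.49*q^2 + 11.14*q + 2.9))/(-2.83*q^3 + 5.57*q^2 + 2.9*q + 3.88)^3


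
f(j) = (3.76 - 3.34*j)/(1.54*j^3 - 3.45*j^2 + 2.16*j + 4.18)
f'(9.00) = 0.01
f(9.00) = -0.03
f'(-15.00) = -0.00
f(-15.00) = -0.01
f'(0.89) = -0.74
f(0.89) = 0.18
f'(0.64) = -0.71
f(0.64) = 0.36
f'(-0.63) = -46.27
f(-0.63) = 5.51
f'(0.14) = -0.97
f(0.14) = 0.75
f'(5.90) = 0.03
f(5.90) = -0.07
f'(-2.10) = -0.34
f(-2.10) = -0.36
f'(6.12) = 0.02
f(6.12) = -0.07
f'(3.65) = 0.11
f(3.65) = -0.21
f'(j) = (3.76 - 3.34*j)*(-4.62*j^2 + 6.9*j - 2.16)/(1.54*j^3 - 3.45*j^2 + 2.16*j + 4.18)^2 - 3.34/(1.54*j^3 - 3.45*j^2 + 2.16*j + 4.18)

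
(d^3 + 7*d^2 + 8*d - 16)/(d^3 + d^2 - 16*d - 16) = (d^2 + 3*d - 4)/(d^2 - 3*d - 4)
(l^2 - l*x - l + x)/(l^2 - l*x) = (l - 1)/l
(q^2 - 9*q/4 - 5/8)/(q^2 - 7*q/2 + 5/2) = (q + 1/4)/(q - 1)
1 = 1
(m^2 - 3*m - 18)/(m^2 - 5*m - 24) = (m - 6)/(m - 8)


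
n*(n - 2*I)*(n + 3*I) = n^3 + I*n^2 + 6*n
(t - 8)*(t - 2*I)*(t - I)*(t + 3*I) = t^4 - 8*t^3 + 7*t^2 - 56*t - 6*I*t + 48*I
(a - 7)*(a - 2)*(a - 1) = a^3 - 10*a^2 + 23*a - 14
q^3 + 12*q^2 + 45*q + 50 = (q + 2)*(q + 5)^2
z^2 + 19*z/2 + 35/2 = (z + 5/2)*(z + 7)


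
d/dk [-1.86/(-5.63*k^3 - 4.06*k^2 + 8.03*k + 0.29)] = (-31.4154*k^2 - 15.1032*k + 14.9358)/(5.63*k^3 + 4.06*k^2 - 8.03*k - 0.29)^2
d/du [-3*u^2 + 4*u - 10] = 4 - 6*u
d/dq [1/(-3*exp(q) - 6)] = exp(q)/(3*(exp(q) + 2)^2)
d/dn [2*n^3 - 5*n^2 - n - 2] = 6*n^2 - 10*n - 1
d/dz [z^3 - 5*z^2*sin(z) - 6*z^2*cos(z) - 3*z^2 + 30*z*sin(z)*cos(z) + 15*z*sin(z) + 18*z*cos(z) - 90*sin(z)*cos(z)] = 6*z^2*sin(z) - 5*z^2*cos(z) + 3*z^2 - 28*z*sin(z) + 3*z*cos(z) + 30*z*cos(2*z) - 6*z + 15*sin(z) + 15*sin(2*z) + 18*cos(z) - 90*cos(2*z)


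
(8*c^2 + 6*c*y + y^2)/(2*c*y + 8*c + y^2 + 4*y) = (4*c + y)/(y + 4)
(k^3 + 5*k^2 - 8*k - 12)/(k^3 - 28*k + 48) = (k + 1)/(k - 4)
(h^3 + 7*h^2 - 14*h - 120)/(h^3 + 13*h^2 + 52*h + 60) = (h - 4)/(h + 2)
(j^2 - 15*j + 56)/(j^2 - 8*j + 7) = (j - 8)/(j - 1)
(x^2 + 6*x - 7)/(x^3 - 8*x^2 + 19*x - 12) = (x + 7)/(x^2 - 7*x + 12)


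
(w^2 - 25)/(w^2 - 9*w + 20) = (w + 5)/(w - 4)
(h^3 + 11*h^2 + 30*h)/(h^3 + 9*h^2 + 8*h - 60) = h/(h - 2)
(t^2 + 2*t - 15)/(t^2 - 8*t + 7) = (t^2 + 2*t - 15)/(t^2 - 8*t + 7)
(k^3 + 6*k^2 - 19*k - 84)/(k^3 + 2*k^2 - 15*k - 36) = (k + 7)/(k + 3)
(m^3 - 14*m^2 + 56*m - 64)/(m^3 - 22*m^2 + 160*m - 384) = (m^2 - 6*m + 8)/(m^2 - 14*m + 48)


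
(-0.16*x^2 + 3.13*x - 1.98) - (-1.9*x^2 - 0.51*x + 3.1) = 1.74*x^2 + 3.64*x - 5.08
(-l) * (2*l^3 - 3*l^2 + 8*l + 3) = -2*l^4 + 3*l^3 - 8*l^2 - 3*l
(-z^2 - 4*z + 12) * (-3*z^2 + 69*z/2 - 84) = 3*z^4 - 45*z^3/2 - 90*z^2 + 750*z - 1008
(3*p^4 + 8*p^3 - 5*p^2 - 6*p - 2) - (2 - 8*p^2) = 3*p^4 + 8*p^3 + 3*p^2 - 6*p - 4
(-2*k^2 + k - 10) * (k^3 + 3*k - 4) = -2*k^5 + k^4 - 16*k^3 + 11*k^2 - 34*k + 40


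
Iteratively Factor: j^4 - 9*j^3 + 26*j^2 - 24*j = (j - 2)*(j^3 - 7*j^2 + 12*j) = j*(j - 2)*(j^2 - 7*j + 12) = j*(j - 3)*(j - 2)*(j - 4)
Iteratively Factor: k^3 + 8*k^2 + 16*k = (k + 4)*(k^2 + 4*k) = (k + 4)^2*(k)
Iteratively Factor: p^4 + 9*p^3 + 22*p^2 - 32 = (p + 4)*(p^3 + 5*p^2 + 2*p - 8) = (p - 1)*(p + 4)*(p^2 + 6*p + 8) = (p - 1)*(p + 2)*(p + 4)*(p + 4)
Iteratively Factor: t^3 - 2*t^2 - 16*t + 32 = (t - 4)*(t^2 + 2*t - 8) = (t - 4)*(t + 4)*(t - 2)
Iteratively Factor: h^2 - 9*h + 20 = (h - 5)*(h - 4)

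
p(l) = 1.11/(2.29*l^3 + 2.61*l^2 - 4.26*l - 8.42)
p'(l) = 1.11*(-6.87*l^2 - 5.22*l + 4.26)/(2.29*l^3 + 2.61*l^2 - 4.26*l - 8.42)^2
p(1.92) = 0.12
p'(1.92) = -0.40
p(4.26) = 0.01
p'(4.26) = -0.00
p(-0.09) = -0.14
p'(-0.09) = 0.08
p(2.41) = 0.04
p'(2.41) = -0.07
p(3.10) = 0.02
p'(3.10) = -0.02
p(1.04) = -0.15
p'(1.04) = -0.17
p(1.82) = 0.18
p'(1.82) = -0.79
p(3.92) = 0.01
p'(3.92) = -0.01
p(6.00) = 0.00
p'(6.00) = -0.00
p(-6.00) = -0.00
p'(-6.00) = -0.00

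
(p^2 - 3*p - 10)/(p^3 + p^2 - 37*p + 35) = (p + 2)/(p^2 + 6*p - 7)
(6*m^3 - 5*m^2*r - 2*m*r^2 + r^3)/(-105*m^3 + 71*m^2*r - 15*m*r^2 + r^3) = (-2*m^2 + m*r + r^2)/(35*m^2 - 12*m*r + r^2)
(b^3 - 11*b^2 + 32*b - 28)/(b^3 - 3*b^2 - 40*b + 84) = (b - 2)/(b + 6)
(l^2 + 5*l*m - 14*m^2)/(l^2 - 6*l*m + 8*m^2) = (l + 7*m)/(l - 4*m)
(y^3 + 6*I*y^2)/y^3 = (y + 6*I)/y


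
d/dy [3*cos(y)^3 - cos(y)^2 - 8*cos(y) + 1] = (-9*cos(y)^2 + 2*cos(y) + 8)*sin(y)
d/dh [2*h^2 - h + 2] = 4*h - 1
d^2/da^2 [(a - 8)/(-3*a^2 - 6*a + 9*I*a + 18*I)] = 2*(-(a - 8)*(2*a + 2 - 3*I)^2 + 3*(a - 2 - I)*(a^2 + 2*a - 3*I*a - 6*I))/(3*(a^2 + 2*a - 3*I*a - 6*I)^3)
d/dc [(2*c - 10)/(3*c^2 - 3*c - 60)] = -2/(3*c^2 + 24*c + 48)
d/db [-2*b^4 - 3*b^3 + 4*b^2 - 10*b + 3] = -8*b^3 - 9*b^2 + 8*b - 10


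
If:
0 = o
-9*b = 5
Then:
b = -5/9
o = 0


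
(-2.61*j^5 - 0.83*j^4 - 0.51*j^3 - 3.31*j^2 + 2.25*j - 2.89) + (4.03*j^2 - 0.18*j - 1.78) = -2.61*j^5 - 0.83*j^4 - 0.51*j^3 + 0.72*j^2 + 2.07*j - 4.67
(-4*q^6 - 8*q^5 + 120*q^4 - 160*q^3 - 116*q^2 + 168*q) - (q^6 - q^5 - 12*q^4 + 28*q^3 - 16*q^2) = -5*q^6 - 7*q^5 + 132*q^4 - 188*q^3 - 100*q^2 + 168*q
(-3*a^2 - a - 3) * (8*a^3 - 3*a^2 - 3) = -24*a^5 + a^4 - 21*a^3 + 18*a^2 + 3*a + 9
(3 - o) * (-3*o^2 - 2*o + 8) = 3*o^3 - 7*o^2 - 14*o + 24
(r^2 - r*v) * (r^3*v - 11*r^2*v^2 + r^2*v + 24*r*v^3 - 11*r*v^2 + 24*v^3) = r^5*v - 12*r^4*v^2 + r^4*v + 35*r^3*v^3 - 12*r^3*v^2 - 24*r^2*v^4 + 35*r^2*v^3 - 24*r*v^4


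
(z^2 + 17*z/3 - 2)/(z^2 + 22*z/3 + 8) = (3*z - 1)/(3*z + 4)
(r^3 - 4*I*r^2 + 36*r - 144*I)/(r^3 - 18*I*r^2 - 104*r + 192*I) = (r + 6*I)/(r - 8*I)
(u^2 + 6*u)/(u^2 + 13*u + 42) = u/(u + 7)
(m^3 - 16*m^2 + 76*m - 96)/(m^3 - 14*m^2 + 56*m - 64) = (m - 6)/(m - 4)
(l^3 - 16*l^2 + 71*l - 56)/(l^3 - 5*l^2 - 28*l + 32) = (l - 7)/(l + 4)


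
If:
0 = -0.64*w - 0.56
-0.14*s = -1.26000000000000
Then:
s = 9.00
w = -0.88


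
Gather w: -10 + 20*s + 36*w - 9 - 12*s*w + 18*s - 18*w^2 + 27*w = 38*s - 18*w^2 + w*(63 - 12*s) - 19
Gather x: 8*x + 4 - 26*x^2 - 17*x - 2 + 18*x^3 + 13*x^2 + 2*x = 18*x^3 - 13*x^2 - 7*x + 2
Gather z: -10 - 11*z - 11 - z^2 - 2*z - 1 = -z^2 - 13*z - 22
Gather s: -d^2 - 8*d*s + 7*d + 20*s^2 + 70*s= -d^2 + 7*d + 20*s^2 + s*(70 - 8*d)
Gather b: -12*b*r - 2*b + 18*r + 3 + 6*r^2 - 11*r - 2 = b*(-12*r - 2) + 6*r^2 + 7*r + 1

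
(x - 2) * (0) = 0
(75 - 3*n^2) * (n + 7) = -3*n^3 - 21*n^2 + 75*n + 525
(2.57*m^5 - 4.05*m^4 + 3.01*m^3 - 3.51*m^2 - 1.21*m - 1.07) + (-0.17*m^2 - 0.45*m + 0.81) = 2.57*m^5 - 4.05*m^4 + 3.01*m^3 - 3.68*m^2 - 1.66*m - 0.26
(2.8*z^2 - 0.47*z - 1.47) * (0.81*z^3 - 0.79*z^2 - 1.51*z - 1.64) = 2.268*z^5 - 2.5927*z^4 - 5.0474*z^3 - 2.721*z^2 + 2.9905*z + 2.4108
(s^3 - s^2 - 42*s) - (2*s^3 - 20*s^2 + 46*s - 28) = -s^3 + 19*s^2 - 88*s + 28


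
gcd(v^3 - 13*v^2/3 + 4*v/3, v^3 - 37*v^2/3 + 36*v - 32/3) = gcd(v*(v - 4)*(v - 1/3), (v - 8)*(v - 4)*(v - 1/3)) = v^2 - 13*v/3 + 4/3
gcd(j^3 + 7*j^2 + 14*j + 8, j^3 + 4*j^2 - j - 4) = j^2 + 5*j + 4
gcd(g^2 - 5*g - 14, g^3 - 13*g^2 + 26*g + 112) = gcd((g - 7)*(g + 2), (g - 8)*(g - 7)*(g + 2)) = g^2 - 5*g - 14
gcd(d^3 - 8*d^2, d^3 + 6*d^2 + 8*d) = d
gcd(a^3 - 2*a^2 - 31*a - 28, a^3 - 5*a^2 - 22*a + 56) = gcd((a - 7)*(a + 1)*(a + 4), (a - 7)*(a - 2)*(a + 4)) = a^2 - 3*a - 28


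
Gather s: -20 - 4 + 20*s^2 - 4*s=20*s^2 - 4*s - 24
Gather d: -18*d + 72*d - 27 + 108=54*d + 81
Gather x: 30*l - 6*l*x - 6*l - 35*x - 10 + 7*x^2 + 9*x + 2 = 24*l + 7*x^2 + x*(-6*l - 26) - 8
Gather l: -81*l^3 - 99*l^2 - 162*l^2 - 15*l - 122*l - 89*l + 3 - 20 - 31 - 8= -81*l^3 - 261*l^2 - 226*l - 56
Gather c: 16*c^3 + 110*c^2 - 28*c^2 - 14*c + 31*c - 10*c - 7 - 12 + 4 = 16*c^3 + 82*c^2 + 7*c - 15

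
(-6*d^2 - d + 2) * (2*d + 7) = -12*d^3 - 44*d^2 - 3*d + 14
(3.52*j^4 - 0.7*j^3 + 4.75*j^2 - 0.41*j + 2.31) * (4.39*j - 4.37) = 15.4528*j^5 - 18.4554*j^4 + 23.9115*j^3 - 22.5574*j^2 + 11.9326*j - 10.0947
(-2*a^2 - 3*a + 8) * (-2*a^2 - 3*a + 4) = 4*a^4 + 12*a^3 - 15*a^2 - 36*a + 32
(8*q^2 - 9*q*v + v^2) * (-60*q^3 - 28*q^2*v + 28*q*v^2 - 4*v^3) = -480*q^5 + 316*q^4*v + 416*q^3*v^2 - 312*q^2*v^3 + 64*q*v^4 - 4*v^5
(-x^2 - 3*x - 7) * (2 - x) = x^3 + x^2 + x - 14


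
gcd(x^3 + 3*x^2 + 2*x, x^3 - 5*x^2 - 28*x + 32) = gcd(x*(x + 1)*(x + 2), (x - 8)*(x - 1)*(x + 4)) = 1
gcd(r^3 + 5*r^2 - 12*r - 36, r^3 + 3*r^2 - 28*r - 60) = r^2 + 8*r + 12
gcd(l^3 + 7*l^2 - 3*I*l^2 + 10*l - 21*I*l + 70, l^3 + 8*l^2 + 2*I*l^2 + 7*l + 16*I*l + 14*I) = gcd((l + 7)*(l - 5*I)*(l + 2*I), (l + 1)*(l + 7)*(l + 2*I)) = l^2 + l*(7 + 2*I) + 14*I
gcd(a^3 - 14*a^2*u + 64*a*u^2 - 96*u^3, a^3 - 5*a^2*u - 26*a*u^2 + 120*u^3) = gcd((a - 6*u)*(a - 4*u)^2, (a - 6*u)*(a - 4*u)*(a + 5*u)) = a^2 - 10*a*u + 24*u^2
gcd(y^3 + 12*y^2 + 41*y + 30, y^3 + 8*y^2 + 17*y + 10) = y^2 + 6*y + 5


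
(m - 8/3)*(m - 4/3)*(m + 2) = m^3 - 2*m^2 - 40*m/9 + 64/9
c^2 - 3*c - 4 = (c - 4)*(c + 1)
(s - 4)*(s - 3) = s^2 - 7*s + 12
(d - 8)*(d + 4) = d^2 - 4*d - 32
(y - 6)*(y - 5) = y^2 - 11*y + 30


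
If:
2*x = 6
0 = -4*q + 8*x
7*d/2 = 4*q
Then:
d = 48/7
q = 6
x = 3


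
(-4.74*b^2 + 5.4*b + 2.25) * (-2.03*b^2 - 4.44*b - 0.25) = 9.6222*b^4 + 10.0836*b^3 - 27.3585*b^2 - 11.34*b - 0.5625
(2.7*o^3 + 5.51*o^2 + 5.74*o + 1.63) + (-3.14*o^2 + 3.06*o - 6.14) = 2.7*o^3 + 2.37*o^2 + 8.8*o - 4.51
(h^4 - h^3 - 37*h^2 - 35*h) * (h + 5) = h^5 + 4*h^4 - 42*h^3 - 220*h^2 - 175*h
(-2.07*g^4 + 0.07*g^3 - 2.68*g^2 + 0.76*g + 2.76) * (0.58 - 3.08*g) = 6.3756*g^5 - 1.4162*g^4 + 8.295*g^3 - 3.8952*g^2 - 8.06*g + 1.6008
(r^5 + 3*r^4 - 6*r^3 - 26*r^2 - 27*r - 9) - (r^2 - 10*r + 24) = r^5 + 3*r^4 - 6*r^3 - 27*r^2 - 17*r - 33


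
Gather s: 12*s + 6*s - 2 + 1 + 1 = 18*s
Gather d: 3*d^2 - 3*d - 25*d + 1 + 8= 3*d^2 - 28*d + 9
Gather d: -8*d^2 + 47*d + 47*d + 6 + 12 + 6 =-8*d^2 + 94*d + 24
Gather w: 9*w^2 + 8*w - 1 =9*w^2 + 8*w - 1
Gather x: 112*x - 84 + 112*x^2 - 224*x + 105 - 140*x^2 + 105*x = -28*x^2 - 7*x + 21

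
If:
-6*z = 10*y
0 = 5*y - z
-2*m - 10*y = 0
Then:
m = 0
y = 0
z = 0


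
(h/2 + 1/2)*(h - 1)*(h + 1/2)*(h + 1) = h^4/2 + 3*h^3/4 - h^2/4 - 3*h/4 - 1/4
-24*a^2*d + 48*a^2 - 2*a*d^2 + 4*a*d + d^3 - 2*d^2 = (-6*a + d)*(4*a + d)*(d - 2)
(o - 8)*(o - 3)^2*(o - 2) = o^4 - 16*o^3 + 85*o^2 - 186*o + 144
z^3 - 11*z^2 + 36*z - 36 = (z - 6)*(z - 3)*(z - 2)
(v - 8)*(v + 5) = v^2 - 3*v - 40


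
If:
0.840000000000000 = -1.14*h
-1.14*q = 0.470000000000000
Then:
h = -0.74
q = -0.41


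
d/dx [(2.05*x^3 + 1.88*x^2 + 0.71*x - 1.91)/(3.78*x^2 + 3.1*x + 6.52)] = (7.749*x^4 + 12.71*x^3 + 43.2422*x^2 + 38.9548*x + 10.5502)/(14.2884*x^4 + 23.436*x^3 + 58.9012*x^2 + 40.424*x + 42.5104)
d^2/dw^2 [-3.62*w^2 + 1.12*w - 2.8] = -7.24000000000000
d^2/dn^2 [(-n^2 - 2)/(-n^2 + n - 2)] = 2*(n^3 - 6*n + 2)/(n^6 - 3*n^5 + 9*n^4 - 13*n^3 + 18*n^2 - 12*n + 8)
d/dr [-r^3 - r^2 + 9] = r*(-3*r - 2)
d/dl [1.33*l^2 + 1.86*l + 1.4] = 2.66*l + 1.86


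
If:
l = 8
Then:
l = 8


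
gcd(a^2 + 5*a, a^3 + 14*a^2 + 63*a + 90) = a + 5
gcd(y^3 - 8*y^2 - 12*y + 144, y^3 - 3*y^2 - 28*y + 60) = y - 6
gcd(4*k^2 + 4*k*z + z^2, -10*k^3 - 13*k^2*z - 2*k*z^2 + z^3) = 2*k + z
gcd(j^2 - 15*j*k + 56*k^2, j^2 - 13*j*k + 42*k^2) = j - 7*k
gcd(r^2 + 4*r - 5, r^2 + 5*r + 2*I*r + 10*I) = r + 5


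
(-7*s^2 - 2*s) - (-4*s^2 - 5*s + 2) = -3*s^2 + 3*s - 2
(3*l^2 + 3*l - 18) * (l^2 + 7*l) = 3*l^4 + 24*l^3 + 3*l^2 - 126*l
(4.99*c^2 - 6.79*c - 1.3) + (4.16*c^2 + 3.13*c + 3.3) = 9.15*c^2 - 3.66*c + 2.0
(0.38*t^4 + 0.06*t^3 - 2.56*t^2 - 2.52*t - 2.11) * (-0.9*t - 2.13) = -0.342*t^5 - 0.8634*t^4 + 2.1762*t^3 + 7.7208*t^2 + 7.2666*t + 4.4943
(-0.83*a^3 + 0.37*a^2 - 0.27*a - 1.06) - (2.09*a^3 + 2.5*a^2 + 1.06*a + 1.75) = -2.92*a^3 - 2.13*a^2 - 1.33*a - 2.81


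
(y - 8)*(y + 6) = y^2 - 2*y - 48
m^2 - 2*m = m*(m - 2)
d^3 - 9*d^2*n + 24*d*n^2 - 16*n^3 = (d - 4*n)^2*(d - n)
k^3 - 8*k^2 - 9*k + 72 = (k - 8)*(k - 3)*(k + 3)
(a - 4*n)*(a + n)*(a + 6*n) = a^3 + 3*a^2*n - 22*a*n^2 - 24*n^3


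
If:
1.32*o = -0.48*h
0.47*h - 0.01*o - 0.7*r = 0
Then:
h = 1.47792706333973*r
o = -0.53742802303263*r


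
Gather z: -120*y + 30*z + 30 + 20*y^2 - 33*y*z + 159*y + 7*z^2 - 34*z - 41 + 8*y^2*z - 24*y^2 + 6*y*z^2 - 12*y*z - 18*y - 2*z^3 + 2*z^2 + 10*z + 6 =-4*y^2 + 21*y - 2*z^3 + z^2*(6*y + 9) + z*(8*y^2 - 45*y + 6) - 5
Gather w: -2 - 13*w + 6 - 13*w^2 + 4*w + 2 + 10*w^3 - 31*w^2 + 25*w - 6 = 10*w^3 - 44*w^2 + 16*w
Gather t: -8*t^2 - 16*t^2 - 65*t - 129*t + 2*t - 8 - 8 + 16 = -24*t^2 - 192*t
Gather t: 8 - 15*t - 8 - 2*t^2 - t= -2*t^2 - 16*t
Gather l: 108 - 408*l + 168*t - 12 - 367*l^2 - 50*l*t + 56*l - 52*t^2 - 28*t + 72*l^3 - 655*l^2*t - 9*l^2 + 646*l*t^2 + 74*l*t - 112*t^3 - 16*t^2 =72*l^3 + l^2*(-655*t - 376) + l*(646*t^2 + 24*t - 352) - 112*t^3 - 68*t^2 + 140*t + 96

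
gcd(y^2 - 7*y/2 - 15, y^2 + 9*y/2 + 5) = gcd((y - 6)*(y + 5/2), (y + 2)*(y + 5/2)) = y + 5/2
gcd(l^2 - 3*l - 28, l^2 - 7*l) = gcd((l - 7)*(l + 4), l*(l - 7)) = l - 7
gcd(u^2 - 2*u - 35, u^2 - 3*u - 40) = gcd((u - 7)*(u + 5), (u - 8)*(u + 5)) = u + 5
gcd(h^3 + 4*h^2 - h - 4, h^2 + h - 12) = h + 4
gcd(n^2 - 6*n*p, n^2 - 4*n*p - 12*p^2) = -n + 6*p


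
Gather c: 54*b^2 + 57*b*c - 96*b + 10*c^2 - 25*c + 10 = 54*b^2 - 96*b + 10*c^2 + c*(57*b - 25) + 10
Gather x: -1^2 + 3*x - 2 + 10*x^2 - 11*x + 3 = 10*x^2 - 8*x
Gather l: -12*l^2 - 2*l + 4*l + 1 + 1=-12*l^2 + 2*l + 2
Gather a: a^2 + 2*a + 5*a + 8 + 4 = a^2 + 7*a + 12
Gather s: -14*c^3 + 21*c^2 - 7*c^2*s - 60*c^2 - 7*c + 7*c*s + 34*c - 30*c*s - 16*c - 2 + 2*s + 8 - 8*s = -14*c^3 - 39*c^2 + 11*c + s*(-7*c^2 - 23*c - 6) + 6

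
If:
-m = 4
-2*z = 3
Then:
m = -4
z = -3/2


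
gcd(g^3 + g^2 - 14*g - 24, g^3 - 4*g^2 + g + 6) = 1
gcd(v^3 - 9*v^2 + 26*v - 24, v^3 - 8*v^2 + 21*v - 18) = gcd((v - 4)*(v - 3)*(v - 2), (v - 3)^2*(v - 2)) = v^2 - 5*v + 6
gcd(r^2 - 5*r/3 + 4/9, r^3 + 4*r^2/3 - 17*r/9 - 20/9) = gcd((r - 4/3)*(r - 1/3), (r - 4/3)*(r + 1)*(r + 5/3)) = r - 4/3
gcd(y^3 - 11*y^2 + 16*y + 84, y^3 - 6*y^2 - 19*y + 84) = y - 7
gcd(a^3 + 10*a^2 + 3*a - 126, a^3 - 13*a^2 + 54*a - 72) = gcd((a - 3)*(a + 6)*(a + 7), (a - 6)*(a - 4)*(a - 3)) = a - 3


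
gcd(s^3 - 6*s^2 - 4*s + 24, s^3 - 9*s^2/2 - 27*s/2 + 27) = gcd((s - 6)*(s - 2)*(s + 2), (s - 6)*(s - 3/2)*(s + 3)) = s - 6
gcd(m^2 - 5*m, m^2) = m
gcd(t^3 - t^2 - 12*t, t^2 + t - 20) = t - 4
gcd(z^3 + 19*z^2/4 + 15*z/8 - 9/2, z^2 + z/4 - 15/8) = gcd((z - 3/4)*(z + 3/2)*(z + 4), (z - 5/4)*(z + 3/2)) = z + 3/2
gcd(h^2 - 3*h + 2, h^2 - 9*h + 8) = h - 1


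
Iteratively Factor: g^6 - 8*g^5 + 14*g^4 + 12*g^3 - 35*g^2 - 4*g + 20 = (g - 5)*(g^5 - 3*g^4 - g^3 + 7*g^2 - 4) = (g - 5)*(g - 2)*(g^4 - g^3 - 3*g^2 + g + 2) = (g - 5)*(g - 2)*(g + 1)*(g^3 - 2*g^2 - g + 2) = (g - 5)*(g - 2)^2*(g + 1)*(g^2 - 1) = (g - 5)*(g - 2)^2*(g + 1)^2*(g - 1)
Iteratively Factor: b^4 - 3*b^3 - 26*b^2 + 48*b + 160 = (b - 4)*(b^3 + b^2 - 22*b - 40) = (b - 4)*(b + 2)*(b^2 - b - 20) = (b - 5)*(b - 4)*(b + 2)*(b + 4)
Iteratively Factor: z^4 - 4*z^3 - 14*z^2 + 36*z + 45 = (z - 3)*(z^3 - z^2 - 17*z - 15) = (z - 5)*(z - 3)*(z^2 + 4*z + 3) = (z - 5)*(z - 3)*(z + 3)*(z + 1)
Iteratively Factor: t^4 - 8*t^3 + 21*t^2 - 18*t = (t - 2)*(t^3 - 6*t^2 + 9*t) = (t - 3)*(t - 2)*(t^2 - 3*t) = t*(t - 3)*(t - 2)*(t - 3)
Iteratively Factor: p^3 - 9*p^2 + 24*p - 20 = (p - 5)*(p^2 - 4*p + 4) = (p - 5)*(p - 2)*(p - 2)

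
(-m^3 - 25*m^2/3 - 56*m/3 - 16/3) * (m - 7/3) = -m^4 - 6*m^3 + 7*m^2/9 + 344*m/9 + 112/9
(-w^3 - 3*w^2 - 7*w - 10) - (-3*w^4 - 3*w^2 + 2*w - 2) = 3*w^4 - w^3 - 9*w - 8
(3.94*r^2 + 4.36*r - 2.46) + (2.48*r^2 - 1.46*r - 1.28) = 6.42*r^2 + 2.9*r - 3.74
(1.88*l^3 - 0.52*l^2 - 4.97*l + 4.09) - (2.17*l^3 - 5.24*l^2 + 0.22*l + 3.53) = -0.29*l^3 + 4.72*l^2 - 5.19*l + 0.56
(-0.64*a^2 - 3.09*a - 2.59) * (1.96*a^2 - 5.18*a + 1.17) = -1.2544*a^4 - 2.7412*a^3 + 10.181*a^2 + 9.8009*a - 3.0303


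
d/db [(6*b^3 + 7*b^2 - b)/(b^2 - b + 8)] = 2*(3*b^4 - 6*b^3 + 69*b^2 + 56*b - 4)/(b^4 - 2*b^3 + 17*b^2 - 16*b + 64)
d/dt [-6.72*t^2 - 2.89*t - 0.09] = -13.44*t - 2.89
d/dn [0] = 0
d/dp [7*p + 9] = 7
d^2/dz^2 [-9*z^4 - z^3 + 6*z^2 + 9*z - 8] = -108*z^2 - 6*z + 12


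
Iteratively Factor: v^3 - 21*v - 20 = (v + 1)*(v^2 - v - 20) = (v + 1)*(v + 4)*(v - 5)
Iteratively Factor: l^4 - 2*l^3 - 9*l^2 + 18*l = (l - 3)*(l^3 + l^2 - 6*l) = (l - 3)*(l + 3)*(l^2 - 2*l) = (l - 3)*(l - 2)*(l + 3)*(l)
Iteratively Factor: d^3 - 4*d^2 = (d)*(d^2 - 4*d) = d^2*(d - 4)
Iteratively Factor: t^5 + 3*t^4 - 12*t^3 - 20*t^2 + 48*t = (t - 2)*(t^4 + 5*t^3 - 2*t^2 - 24*t) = (t - 2)*(t + 4)*(t^3 + t^2 - 6*t) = t*(t - 2)*(t + 4)*(t^2 + t - 6) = t*(t - 2)^2*(t + 4)*(t + 3)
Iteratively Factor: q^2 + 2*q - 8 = (q - 2)*(q + 4)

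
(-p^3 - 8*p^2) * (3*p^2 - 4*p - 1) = -3*p^5 - 20*p^4 + 33*p^3 + 8*p^2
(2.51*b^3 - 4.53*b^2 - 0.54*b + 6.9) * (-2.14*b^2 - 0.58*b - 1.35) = -5.3714*b^5 + 8.2384*b^4 + 0.3945*b^3 - 8.3373*b^2 - 3.273*b - 9.315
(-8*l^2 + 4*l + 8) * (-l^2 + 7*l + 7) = 8*l^4 - 60*l^3 - 36*l^2 + 84*l + 56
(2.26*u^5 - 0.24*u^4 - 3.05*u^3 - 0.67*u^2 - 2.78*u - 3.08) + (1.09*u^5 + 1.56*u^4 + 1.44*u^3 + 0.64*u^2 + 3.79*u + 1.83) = 3.35*u^5 + 1.32*u^4 - 1.61*u^3 - 0.03*u^2 + 1.01*u - 1.25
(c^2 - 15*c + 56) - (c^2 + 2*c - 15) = 71 - 17*c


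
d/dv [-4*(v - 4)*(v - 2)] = 24 - 8*v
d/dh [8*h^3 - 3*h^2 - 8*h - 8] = 24*h^2 - 6*h - 8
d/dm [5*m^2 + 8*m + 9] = 10*m + 8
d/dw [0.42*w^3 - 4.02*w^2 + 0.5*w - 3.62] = 1.26*w^2 - 8.04*w + 0.5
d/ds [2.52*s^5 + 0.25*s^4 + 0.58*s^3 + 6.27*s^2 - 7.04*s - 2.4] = 12.6*s^4 + 1.0*s^3 + 1.74*s^2 + 12.54*s - 7.04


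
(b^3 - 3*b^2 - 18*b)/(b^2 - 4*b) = (b^2 - 3*b - 18)/(b - 4)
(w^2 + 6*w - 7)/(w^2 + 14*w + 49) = (w - 1)/(w + 7)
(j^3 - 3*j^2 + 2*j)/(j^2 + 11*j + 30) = j*(j^2 - 3*j + 2)/(j^2 + 11*j + 30)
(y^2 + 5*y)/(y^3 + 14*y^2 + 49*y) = (y + 5)/(y^2 + 14*y + 49)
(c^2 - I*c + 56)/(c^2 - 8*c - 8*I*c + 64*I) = (c + 7*I)/(c - 8)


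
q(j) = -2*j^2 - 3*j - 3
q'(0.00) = -3.00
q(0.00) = -3.00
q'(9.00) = -39.00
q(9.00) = -192.00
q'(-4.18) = 13.72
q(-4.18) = -25.40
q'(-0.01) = -2.96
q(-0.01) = -2.97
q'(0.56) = -5.24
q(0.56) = -5.31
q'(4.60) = -21.40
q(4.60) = -59.12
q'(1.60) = -9.40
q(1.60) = -12.92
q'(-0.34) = -1.64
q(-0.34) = -2.21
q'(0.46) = -4.84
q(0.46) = -4.80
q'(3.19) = -15.76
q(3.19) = -32.92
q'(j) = -4*j - 3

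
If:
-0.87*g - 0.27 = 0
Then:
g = -0.31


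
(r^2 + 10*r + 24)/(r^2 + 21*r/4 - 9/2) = 4*(r + 4)/(4*r - 3)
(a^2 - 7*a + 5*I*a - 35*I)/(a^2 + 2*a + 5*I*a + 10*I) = (a - 7)/(a + 2)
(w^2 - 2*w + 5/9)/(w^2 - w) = (w^2 - 2*w + 5/9)/(w*(w - 1))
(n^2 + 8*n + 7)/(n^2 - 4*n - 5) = (n + 7)/(n - 5)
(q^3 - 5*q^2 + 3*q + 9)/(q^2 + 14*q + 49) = (q^3 - 5*q^2 + 3*q + 9)/(q^2 + 14*q + 49)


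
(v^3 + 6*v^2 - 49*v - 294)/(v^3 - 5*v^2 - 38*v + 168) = (v + 7)/(v - 4)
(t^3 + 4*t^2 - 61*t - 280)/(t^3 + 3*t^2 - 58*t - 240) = (t + 7)/(t + 6)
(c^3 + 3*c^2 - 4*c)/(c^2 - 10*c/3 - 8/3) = 3*c*(-c^2 - 3*c + 4)/(-3*c^2 + 10*c + 8)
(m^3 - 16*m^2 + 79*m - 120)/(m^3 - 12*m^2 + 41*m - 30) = (m^2 - 11*m + 24)/(m^2 - 7*m + 6)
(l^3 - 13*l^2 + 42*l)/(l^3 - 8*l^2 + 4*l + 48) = l*(l - 7)/(l^2 - 2*l - 8)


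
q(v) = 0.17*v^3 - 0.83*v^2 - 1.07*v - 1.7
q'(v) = 0.51*v^2 - 1.66*v - 1.07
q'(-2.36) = 5.69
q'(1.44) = -2.40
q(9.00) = 45.37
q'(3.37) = -0.87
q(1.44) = -4.45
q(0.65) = -2.70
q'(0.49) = -1.76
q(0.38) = -2.22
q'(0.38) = -1.63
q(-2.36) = -6.03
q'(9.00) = 25.30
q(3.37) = -8.23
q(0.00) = -1.70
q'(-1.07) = 1.29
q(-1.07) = -1.71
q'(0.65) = -1.93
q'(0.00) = -1.07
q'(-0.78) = 0.54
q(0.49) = -2.40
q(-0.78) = -1.45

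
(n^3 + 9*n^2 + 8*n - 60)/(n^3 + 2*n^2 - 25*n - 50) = (n^2 + 4*n - 12)/(n^2 - 3*n - 10)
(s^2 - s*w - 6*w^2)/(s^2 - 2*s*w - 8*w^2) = (s - 3*w)/(s - 4*w)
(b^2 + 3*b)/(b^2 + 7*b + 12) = b/(b + 4)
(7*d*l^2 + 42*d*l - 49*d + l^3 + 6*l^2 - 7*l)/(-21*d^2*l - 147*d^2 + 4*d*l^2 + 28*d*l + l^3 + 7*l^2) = (1 - l)/(3*d - l)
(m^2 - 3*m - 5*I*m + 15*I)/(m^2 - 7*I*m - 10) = (m - 3)/(m - 2*I)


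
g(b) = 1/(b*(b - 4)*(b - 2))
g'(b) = -1/(b*(b - 4)*(b - 2)^2) - 1/(b*(b - 4)^2*(b - 2)) - 1/(b^2*(b - 4)*(b - 2))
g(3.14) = -0.32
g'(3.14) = 0.01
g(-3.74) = -0.01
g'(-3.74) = -0.00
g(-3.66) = -0.01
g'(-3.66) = -0.00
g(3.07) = -0.33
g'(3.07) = 0.06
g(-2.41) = -0.01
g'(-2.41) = -0.01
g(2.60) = -0.46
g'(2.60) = 0.61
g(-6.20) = -0.00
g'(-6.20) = -0.00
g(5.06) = 0.06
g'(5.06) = -0.09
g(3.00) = -0.33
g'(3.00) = 0.11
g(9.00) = 0.00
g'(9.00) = 0.00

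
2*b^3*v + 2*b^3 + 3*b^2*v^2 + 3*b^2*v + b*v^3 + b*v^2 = (b + v)*(2*b + v)*(b*v + b)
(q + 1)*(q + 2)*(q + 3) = q^3 + 6*q^2 + 11*q + 6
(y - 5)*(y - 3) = y^2 - 8*y + 15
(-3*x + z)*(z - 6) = -3*x*z + 18*x + z^2 - 6*z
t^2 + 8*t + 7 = (t + 1)*(t + 7)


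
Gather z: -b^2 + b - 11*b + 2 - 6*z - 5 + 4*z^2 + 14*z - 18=-b^2 - 10*b + 4*z^2 + 8*z - 21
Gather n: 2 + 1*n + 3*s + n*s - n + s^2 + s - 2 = n*s + s^2 + 4*s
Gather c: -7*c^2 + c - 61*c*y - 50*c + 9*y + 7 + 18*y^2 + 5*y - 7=-7*c^2 + c*(-61*y - 49) + 18*y^2 + 14*y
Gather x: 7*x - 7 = 7*x - 7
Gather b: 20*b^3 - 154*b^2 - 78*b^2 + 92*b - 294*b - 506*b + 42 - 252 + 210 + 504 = 20*b^3 - 232*b^2 - 708*b + 504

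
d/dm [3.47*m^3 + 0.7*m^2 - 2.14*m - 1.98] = 10.41*m^2 + 1.4*m - 2.14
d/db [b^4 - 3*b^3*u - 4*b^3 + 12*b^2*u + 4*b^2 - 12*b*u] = 4*b^3 - 9*b^2*u - 12*b^2 + 24*b*u + 8*b - 12*u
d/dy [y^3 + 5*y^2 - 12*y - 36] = 3*y^2 + 10*y - 12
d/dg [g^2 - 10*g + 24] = 2*g - 10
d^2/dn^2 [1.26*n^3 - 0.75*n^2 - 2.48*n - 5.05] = 7.56*n - 1.5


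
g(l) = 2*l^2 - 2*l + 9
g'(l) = 4*l - 2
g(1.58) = 10.83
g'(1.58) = 4.32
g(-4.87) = 66.17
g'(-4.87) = -21.48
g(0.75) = 8.62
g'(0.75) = 1.00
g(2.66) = 17.83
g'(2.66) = 8.64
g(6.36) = 77.18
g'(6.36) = 23.44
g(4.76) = 44.80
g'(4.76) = 17.04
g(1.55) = 10.70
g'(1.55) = 4.20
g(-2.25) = 23.62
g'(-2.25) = -11.00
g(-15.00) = 489.00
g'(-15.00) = -62.00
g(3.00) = 21.00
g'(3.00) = 10.00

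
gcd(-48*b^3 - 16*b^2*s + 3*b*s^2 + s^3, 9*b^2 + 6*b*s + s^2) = 3*b + s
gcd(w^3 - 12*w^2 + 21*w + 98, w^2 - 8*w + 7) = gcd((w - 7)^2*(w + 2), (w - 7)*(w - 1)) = w - 7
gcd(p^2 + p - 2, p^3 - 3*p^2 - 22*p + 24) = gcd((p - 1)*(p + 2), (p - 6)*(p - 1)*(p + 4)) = p - 1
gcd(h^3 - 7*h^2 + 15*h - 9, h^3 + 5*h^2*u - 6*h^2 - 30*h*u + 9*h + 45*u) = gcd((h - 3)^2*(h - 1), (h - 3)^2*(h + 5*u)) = h^2 - 6*h + 9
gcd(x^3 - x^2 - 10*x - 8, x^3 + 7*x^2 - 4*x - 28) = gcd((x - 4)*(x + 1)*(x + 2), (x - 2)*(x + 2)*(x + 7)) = x + 2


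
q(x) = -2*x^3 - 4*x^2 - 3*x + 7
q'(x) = -6*x^2 - 8*x - 3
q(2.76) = -73.80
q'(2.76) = -70.79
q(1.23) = -6.46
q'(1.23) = -21.92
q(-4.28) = 103.37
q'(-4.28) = -78.67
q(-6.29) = 365.33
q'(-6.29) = -190.06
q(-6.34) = 374.92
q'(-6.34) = -193.45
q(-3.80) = 70.38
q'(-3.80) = -59.24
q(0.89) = -0.25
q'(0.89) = -14.87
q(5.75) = -522.72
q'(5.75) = -247.38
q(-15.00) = 5902.00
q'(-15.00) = -1233.00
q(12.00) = -4061.00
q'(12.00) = -963.00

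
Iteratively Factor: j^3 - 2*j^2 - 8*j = (j - 4)*(j^2 + 2*j) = j*(j - 4)*(j + 2)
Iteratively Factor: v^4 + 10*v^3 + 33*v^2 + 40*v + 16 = (v + 4)*(v^3 + 6*v^2 + 9*v + 4) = (v + 4)^2*(v^2 + 2*v + 1) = (v + 1)*(v + 4)^2*(v + 1)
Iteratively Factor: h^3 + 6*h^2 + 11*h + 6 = (h + 3)*(h^2 + 3*h + 2) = (h + 2)*(h + 3)*(h + 1)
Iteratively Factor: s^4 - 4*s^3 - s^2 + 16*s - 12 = (s - 2)*(s^3 - 2*s^2 - 5*s + 6) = (s - 2)*(s + 2)*(s^2 - 4*s + 3) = (s - 2)*(s - 1)*(s + 2)*(s - 3)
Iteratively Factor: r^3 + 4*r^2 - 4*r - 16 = (r + 4)*(r^2 - 4) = (r + 2)*(r + 4)*(r - 2)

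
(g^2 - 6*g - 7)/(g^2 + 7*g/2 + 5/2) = 2*(g - 7)/(2*g + 5)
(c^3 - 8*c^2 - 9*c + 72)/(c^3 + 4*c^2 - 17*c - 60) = (c^2 - 11*c + 24)/(c^2 + c - 20)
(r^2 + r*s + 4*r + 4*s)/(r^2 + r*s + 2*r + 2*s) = (r + 4)/(r + 2)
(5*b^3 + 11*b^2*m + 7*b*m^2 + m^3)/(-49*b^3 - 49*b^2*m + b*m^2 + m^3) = (-5*b^2 - 6*b*m - m^2)/(49*b^2 - m^2)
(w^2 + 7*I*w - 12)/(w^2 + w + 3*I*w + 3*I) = (w + 4*I)/(w + 1)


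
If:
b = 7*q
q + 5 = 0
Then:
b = -35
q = -5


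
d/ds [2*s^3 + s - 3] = 6*s^2 + 1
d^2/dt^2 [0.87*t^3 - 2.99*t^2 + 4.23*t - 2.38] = 5.22*t - 5.98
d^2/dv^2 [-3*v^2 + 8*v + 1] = -6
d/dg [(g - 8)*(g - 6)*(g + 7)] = 3*g^2 - 14*g - 50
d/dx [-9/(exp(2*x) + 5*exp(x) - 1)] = (18*exp(x) + 45)*exp(x)/(exp(2*x) + 5*exp(x) - 1)^2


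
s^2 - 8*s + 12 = (s - 6)*(s - 2)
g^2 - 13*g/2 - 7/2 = (g - 7)*(g + 1/2)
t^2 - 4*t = t*(t - 4)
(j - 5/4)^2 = j^2 - 5*j/2 + 25/16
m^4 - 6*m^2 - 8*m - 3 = (m - 3)*(m + 1)^3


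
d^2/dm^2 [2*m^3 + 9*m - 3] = 12*m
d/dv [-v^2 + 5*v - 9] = 5 - 2*v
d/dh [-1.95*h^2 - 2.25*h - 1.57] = -3.9*h - 2.25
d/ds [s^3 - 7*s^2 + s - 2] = 3*s^2 - 14*s + 1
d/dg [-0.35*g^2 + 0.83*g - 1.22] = 0.83 - 0.7*g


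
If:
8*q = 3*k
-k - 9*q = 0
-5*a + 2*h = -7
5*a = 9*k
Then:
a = 0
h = -7/2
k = 0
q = 0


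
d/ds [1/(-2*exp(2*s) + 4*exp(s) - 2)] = (exp(s) - 1)*exp(s)/(exp(2*s) - 2*exp(s) + 1)^2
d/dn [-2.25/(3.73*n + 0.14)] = 8.3925/(3.73*n + 0.14)^2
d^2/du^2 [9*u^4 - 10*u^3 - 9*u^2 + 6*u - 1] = 108*u^2 - 60*u - 18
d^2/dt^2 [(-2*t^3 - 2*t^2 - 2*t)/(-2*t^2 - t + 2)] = 4*(7*t^3 + 6*t^2 + 24*t + 6)/(8*t^6 + 12*t^5 - 18*t^4 - 23*t^3 + 18*t^2 + 12*t - 8)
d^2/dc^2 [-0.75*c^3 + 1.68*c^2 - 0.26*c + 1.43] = 3.36 - 4.5*c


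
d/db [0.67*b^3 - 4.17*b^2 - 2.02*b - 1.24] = 2.01*b^2 - 8.34*b - 2.02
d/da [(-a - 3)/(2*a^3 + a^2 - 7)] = (-2*a^3 - a^2 + 2*a*(a + 3)*(3*a + 1) + 7)/(2*a^3 + a^2 - 7)^2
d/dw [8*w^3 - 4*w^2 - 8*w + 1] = 24*w^2 - 8*w - 8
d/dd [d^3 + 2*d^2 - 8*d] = 3*d^2 + 4*d - 8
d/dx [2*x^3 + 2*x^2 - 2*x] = 6*x^2 + 4*x - 2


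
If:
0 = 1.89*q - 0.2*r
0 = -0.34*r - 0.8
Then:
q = -0.25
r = -2.35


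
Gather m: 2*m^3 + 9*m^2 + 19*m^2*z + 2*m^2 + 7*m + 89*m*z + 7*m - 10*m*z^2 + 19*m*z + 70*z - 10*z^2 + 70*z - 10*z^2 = 2*m^3 + m^2*(19*z + 11) + m*(-10*z^2 + 108*z + 14) - 20*z^2 + 140*z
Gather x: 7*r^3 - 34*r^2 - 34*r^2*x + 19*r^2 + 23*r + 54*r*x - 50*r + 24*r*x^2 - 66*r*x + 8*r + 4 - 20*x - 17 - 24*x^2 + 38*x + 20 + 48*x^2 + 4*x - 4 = 7*r^3 - 15*r^2 - 19*r + x^2*(24*r + 24) + x*(-34*r^2 - 12*r + 22) + 3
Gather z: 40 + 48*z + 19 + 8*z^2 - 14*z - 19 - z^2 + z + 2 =7*z^2 + 35*z + 42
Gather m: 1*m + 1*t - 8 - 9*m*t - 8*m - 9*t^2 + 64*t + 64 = m*(-9*t - 7) - 9*t^2 + 65*t + 56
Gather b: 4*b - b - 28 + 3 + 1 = 3*b - 24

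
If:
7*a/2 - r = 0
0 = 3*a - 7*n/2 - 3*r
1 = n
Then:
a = -7/15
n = 1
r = -49/30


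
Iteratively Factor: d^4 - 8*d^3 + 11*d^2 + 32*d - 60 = (d + 2)*(d^3 - 10*d^2 + 31*d - 30) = (d - 5)*(d + 2)*(d^2 - 5*d + 6) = (d - 5)*(d - 2)*(d + 2)*(d - 3)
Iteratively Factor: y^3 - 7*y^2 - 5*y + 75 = (y - 5)*(y^2 - 2*y - 15) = (y - 5)*(y + 3)*(y - 5)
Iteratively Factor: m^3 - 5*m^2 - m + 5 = (m + 1)*(m^2 - 6*m + 5) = (m - 1)*(m + 1)*(m - 5)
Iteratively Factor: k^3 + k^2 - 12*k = (k - 3)*(k^2 + 4*k) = (k - 3)*(k + 4)*(k)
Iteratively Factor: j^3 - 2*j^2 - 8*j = (j - 4)*(j^2 + 2*j) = (j - 4)*(j + 2)*(j)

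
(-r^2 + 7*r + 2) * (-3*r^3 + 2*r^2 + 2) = 3*r^5 - 23*r^4 + 8*r^3 + 2*r^2 + 14*r + 4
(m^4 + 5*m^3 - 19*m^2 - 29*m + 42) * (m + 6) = m^5 + 11*m^4 + 11*m^3 - 143*m^2 - 132*m + 252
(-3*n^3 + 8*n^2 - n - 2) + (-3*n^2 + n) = -3*n^3 + 5*n^2 - 2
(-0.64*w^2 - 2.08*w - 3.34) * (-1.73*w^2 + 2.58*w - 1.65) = 1.1072*w^4 + 1.9472*w^3 + 1.4678*w^2 - 5.1852*w + 5.511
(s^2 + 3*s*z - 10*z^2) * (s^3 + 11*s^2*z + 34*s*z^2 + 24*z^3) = s^5 + 14*s^4*z + 57*s^3*z^2 + 16*s^2*z^3 - 268*s*z^4 - 240*z^5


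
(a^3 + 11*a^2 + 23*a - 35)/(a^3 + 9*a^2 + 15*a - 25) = (a + 7)/(a + 5)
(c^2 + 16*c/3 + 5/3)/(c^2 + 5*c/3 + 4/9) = 3*(c + 5)/(3*c + 4)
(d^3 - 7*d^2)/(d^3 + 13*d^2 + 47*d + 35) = d^2*(d - 7)/(d^3 + 13*d^2 + 47*d + 35)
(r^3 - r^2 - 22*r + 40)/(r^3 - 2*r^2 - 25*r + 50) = (r - 4)/(r - 5)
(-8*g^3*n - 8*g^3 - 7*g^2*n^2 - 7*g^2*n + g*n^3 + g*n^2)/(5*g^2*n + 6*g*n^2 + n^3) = g*(-8*g*n - 8*g + n^2 + n)/(n*(5*g + n))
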